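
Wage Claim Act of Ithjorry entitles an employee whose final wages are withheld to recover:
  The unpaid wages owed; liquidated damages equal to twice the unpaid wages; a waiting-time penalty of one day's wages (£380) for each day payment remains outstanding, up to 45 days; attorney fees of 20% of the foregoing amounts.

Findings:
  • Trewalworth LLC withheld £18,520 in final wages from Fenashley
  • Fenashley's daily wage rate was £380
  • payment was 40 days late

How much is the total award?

£84,912

Doubled: 2 × £18,520 = £37,040
Penalty days: min(40, 45) = 40
Waiting-time penalty: 40 × £380 = £15,200
Subtotal: £18,520 + £37,040 + £15,200 = £70,760
Attorney fees: 20% of £70,760 = £14,152
Total award: £70,760 + £14,152 = £84,912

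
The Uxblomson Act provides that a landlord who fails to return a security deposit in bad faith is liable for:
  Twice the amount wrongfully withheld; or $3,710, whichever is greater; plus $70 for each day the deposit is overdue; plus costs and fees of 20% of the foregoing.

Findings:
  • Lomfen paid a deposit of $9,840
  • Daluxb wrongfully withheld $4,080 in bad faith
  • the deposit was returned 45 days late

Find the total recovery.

$13,572

Doubled: 2 × $4,080 = $8,160
Minimum $3,710: $8,160 meets the minimum, no increase.
Late-return penalty: 45 × $70 = $3,150
Damages plus late penalty: $8,160 + $3,150 = $11,310
Costs and fees: 20% of $11,310 = $2,262
Total recovery: $11,310 + $2,262 = $13,572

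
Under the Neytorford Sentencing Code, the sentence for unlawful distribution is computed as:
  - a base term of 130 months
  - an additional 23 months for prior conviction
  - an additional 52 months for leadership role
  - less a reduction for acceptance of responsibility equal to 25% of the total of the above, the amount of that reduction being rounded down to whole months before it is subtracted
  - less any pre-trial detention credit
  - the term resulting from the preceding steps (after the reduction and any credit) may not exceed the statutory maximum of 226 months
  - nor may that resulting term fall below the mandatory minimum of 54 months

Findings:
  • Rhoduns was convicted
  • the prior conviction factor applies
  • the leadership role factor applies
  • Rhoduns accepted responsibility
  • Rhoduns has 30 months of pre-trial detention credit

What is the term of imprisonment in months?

Prior conviction enhancement: +23 months
Leadership role enhancement: +52 months
Adjusted term: 130 months + 23 months + 52 months = 205 months
Acceptance of responsibility reduction: 25% of 205 months = 51 months (rounded down)
After reduction: 205 − 51 = 154 months
Less pre-trial detention credit: 154 months − 30 months = 124 months
Cap at 226 months: 124 months is within the cap, no reduction.
Minimum 54 months: 124 months meets the minimum, no increase.

124 months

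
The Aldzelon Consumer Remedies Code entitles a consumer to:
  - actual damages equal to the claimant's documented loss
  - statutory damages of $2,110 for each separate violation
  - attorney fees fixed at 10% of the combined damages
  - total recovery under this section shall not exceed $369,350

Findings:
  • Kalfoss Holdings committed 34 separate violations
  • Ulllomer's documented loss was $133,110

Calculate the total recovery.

$225,335

Statutory damages: 34 × $2,110 = $71,740
Combined damages: $133,110 + $71,740 = $204,850
Attorney fees: 10% of $204,850 = $20,485
Total before cap: $204,850 + $20,485 = $225,335
Cap at $369,350: $225,335 is within the cap, no reduction.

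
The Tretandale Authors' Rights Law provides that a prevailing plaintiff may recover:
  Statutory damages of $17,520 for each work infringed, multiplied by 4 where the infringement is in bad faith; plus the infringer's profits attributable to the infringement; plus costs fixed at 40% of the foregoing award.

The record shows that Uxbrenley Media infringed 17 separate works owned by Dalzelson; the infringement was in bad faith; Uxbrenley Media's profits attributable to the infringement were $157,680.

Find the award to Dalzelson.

$1,888,656

Statutory damages: 17 × $17,520 = $297,840
Multiplied by 4: 4 × $297,840 = $1,191,360
Combined award: $1,191,360 + $157,680 = $1,349,040
Costs: 40% of $1,349,040 = $539,616
Award plus costs: $1,349,040 + $539,616 = $1,888,656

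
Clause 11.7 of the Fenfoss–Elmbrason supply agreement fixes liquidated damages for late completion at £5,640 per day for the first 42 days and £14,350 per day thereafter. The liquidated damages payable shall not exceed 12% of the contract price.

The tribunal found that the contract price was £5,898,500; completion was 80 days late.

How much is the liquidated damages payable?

First 42 days: 42 × £5,640 = £236,880
Remaining days: (80 − 42) × £14,350 = £545,300
Accrued per-day damages: £236,880 + £545,300 = £782,180
Cap: 12% of £5,898,500 = £707,820
Cap at £707,820: £782,180 exceeds the cap → £707,820

£707,820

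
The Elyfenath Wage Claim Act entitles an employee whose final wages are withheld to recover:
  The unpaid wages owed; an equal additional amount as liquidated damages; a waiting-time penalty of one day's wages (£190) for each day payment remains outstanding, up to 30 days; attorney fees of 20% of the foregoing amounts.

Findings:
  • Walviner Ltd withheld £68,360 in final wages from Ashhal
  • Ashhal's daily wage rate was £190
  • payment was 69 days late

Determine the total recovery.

Liquidated damages (equal amount): £68,360
Penalty days: min(69, 30) = 30
Waiting-time penalty: 30 × £190 = £5,700
Subtotal: £68,360 + £68,360 + £5,700 = £142,420
Attorney fees: 20% of £142,420 = £28,484
Total award: £142,420 + £28,484 = £170,904

£170,904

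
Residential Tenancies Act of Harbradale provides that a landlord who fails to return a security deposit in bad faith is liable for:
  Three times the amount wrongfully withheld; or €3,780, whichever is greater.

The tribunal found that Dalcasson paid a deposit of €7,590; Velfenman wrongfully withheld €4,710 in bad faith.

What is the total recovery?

Trebled: 3 × €4,710 = €14,130
Minimum €3,780: €14,130 meets the minimum, no increase.

€14,130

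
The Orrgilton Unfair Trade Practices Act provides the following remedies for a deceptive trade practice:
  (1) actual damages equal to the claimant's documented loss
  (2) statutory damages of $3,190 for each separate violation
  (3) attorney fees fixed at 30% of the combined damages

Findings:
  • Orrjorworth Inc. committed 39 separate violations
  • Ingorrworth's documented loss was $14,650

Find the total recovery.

$180,778

Statutory damages: 39 × $3,190 = $124,410
Combined damages: $14,650 + $124,410 = $139,060
Attorney fees: 30% of $139,060 = $41,718
Total recovery: $139,060 + $41,718 = $180,778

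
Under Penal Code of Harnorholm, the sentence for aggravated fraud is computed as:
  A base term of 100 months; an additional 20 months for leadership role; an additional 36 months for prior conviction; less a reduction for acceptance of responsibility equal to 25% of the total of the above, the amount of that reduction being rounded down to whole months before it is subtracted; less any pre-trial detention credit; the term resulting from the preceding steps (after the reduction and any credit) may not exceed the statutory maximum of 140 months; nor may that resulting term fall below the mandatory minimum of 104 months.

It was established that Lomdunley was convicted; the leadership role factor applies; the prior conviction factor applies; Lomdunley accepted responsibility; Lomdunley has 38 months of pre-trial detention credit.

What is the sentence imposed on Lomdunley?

Sentence: 104 months

Leadership role enhancement: +20 months
Prior conviction enhancement: +36 months
Adjusted term: 100 months + 20 months + 36 months = 156 months
Acceptance of responsibility reduction: 25% of 156 months = 39 months (rounded down)
After reduction: 156 − 39 = 117 months
Less pre-trial detention credit: 117 months − 38 months = 79 months
Cap at 140 months: 79 months is within the cap, no reduction.
Minimum 104 months: 79 months is below the minimum → 104 months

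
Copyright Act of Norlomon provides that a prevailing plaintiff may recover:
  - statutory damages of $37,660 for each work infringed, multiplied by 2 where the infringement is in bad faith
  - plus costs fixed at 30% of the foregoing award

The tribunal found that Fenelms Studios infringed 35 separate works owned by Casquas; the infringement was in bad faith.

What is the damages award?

Award: $3,427,060

Statutory damages: 35 × $37,660 = $1,318,100
Doubled: 2 × $1,318,100 = $2,636,200
Costs: 30% of $2,636,200 = $790,860
Award plus costs: $2,636,200 + $790,860 = $3,427,060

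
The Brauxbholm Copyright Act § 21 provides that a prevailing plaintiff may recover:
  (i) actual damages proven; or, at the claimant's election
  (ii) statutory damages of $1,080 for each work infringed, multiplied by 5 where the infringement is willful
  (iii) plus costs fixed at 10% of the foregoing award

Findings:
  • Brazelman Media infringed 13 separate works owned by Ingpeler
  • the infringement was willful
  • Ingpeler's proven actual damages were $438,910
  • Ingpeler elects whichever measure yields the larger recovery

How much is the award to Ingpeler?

Statutory damages: 13 × $1,080 = $14,040
Multiplied by 5: 5 × $14,040 = $70,200
Greater of actual damages ($438,910) or enhanced statutory damages ($70,200): $438,910
Costs: 10% of $438,910 = $43,891
Award plus costs: $438,910 + $43,891 = $482,801

$482,801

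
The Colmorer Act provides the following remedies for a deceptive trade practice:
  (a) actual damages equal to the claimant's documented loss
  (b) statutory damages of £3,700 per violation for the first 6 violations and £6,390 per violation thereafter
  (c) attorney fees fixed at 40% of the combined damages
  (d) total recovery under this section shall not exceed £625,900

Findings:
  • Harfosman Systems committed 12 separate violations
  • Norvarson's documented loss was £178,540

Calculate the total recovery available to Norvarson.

£334,712

First 6 violations: 6 × £3,700 = £22,200
Remaining violations: (12 − 6) × £6,390 = £38,340
Statutory damages: £22,200 + £38,340 = £60,540
Combined damages: £178,540 + £60,540 = £239,080
Attorney fees: 40% of £239,080 = £95,632
Total before cap: £239,080 + £95,632 = £334,712
Cap at £625,900: £334,712 is within the cap, no reduction.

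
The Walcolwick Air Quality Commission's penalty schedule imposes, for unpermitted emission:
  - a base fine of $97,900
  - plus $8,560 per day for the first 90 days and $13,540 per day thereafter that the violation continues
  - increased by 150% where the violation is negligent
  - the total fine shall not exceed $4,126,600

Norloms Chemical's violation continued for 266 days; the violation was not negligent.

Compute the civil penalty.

$3,251,340

First 90 days: 90 × $8,560 = $770,400
Remaining days: (266 − 90) × $13,540 = $2,383,040
Per-day component: $770,400 + $2,383,040 = $3,153,440
Base plus per-day: $97,900 + $3,153,440 = $3,251,340
The violation was not negligent: no 150% increase.
Cap at $4,126,600: $3,251,340 is within the cap, no reduction.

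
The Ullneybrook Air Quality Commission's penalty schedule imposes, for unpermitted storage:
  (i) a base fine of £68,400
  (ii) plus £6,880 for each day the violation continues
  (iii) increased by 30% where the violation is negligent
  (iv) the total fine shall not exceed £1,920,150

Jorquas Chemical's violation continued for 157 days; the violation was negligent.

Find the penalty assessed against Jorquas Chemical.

£1,493,128

Per-day component: 157 × £6,880 = £1,080,160
Base plus per-day: £68,400 + £1,080,160 = £1,148,560
Enhancement: 30% of £1,148,560 = £344,568
Enhanced fine: £1,148,560 + £344,568 = £1,493,128
Cap at £1,920,150: £1,493,128 is within the cap, no reduction.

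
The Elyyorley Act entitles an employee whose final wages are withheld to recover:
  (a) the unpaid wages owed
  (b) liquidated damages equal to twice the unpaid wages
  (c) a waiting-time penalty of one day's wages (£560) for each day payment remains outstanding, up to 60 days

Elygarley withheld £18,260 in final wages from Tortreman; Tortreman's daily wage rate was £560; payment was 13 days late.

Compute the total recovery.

Total award: £62,060

Doubled: 2 × £18,260 = £36,520
Penalty days: min(13, 60) = 13
Waiting-time penalty: 13 × £560 = £7,280
Total award: £18,260 + £36,520 + £7,280 = £62,060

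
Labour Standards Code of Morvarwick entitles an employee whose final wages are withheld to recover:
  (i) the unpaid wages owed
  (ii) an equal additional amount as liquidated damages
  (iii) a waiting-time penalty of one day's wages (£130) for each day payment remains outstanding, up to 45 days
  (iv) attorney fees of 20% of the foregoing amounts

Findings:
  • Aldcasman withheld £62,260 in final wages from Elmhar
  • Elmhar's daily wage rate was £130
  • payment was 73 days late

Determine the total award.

Liquidated damages (equal amount): £62,260
Penalty days: min(73, 45) = 45
Waiting-time penalty: 45 × £130 = £5,850
Subtotal: £62,260 + £62,260 + £5,850 = £130,370
Attorney fees: 20% of £130,370 = £26,074
Total award: £130,370 + £26,074 = £156,444

£156,444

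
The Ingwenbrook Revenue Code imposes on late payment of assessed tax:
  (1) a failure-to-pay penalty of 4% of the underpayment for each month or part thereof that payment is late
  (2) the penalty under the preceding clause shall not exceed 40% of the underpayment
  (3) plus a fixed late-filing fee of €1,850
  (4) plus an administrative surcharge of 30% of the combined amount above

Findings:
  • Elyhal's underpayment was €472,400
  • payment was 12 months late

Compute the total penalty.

€248,053

Accrued rate: 4% × 12 = 48%, capped at 40% → 40%
Failure-to-pay penalty: 40% of €472,400 = €188,960
Penalty before surcharge: €188,960 + €1,850 = €190,810
Administrative surcharge: 30% of €190,810 = €57,243
Total penalty: €190,810 + €57,243 = €248,053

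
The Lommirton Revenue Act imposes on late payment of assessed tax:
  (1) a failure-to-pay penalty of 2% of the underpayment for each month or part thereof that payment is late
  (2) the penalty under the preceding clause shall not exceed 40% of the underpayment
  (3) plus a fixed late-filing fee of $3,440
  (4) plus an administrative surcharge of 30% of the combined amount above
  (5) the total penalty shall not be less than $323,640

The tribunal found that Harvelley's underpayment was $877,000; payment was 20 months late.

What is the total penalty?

$460,512

Accrued rate: 2% × 20 = 40%, capped at 40% → 40%
Failure-to-pay penalty: 40% of $877,000 = $350,800
Penalty before surcharge: $350,800 + $3,440 = $354,240
Administrative surcharge: 30% of $354,240 = $106,272
Total penalty: $354,240 + $106,272 = $460,512
Minimum $323,640: $460,512 meets the minimum, no increase.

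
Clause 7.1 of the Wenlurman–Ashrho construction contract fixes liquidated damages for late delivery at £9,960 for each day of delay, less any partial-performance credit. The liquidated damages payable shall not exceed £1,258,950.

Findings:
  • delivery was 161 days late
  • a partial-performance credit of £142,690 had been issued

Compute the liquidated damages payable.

£1,258,950

Per-day damages: 161 × £9,960 = £1,603,560
Less partial-performance credit: £1,603,560 − £142,690 = £1,460,870
Cap at £1,258,950: £1,460,870 exceeds the cap → £1,258,950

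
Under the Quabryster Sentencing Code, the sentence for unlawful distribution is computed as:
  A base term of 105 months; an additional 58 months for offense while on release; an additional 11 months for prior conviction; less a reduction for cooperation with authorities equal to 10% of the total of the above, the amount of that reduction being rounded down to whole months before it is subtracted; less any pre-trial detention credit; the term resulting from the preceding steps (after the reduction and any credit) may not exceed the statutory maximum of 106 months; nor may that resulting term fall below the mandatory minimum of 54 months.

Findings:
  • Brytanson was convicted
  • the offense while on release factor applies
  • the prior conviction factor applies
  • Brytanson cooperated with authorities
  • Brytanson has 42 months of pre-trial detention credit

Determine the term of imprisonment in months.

Offense while on release enhancement: +58 months
Prior conviction enhancement: +11 months
Adjusted term: 105 months + 58 months + 11 months = 174 months
Cooperation with authorities reduction: 10% of 174 months = 17 months (rounded down)
After reduction: 174 − 17 = 157 months
Less pre-trial detention credit: 157 months − 42 months = 115 months
Cap at 106 months: 115 months exceeds the cap → 106 months
Minimum 54 months: 106 months meets the minimum, no increase.

106 months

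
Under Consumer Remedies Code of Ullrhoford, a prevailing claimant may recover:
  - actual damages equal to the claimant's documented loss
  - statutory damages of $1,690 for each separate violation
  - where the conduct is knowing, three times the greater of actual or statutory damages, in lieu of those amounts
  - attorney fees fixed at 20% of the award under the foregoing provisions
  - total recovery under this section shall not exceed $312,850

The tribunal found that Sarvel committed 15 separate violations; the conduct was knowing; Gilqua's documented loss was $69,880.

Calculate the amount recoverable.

Statutory damages: 15 × $1,690 = $25,350
Greater of actual damages ($69,880) or statutory damages ($25,350): $69,880
Trebled: 3 × $69,880 = $209,640
Attorney fees: 20% of $209,640 = $41,928
Total before cap: $209,640 + $41,928 = $251,568
Cap at $312,850: $251,568 is within the cap, no reduction.

$251,568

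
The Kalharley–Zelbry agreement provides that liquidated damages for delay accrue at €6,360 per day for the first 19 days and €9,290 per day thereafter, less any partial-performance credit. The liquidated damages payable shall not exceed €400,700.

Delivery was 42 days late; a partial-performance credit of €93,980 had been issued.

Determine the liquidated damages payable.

First 19 days: 19 × €6,360 = €120,840
Remaining days: (42 − 19) × €9,290 = €213,670
Accrued per-day damages: €120,840 + €213,670 = €334,510
Less partial-performance credit: €334,510 − €93,980 = €240,530
Cap at €400,700: €240,530 is within the cap, no reduction.

Liquidated damages: €240,530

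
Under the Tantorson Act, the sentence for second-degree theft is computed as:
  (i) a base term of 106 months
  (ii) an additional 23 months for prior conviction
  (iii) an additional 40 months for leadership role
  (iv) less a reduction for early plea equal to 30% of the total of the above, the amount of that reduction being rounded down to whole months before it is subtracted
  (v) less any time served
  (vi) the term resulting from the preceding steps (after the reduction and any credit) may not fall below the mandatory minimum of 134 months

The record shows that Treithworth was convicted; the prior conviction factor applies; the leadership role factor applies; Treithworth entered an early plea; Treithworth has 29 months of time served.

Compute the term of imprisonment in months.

Prior conviction enhancement: +23 months
Leadership role enhancement: +40 months
Adjusted term: 106 months + 23 months + 40 months = 169 months
Early plea reduction: 30% of 169 months = 50 months (rounded down)
After reduction: 169 − 50 = 119 months
Less time served: 119 months − 29 months = 90 months
Minimum 134 months: 90 months is below the minimum → 134 months

134 months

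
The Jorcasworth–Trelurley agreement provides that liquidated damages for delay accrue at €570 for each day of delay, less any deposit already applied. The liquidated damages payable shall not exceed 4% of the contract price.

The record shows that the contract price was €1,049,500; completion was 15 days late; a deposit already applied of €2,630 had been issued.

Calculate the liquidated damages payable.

Per-day damages: 15 × €570 = €8,550
Less deposit already applied: €8,550 − €2,630 = €5,920
Cap: 4% of €1,049,500 = €41,980
Cap at €41,980: €5,920 is within the cap, no reduction.

Liquidated damages: €5,920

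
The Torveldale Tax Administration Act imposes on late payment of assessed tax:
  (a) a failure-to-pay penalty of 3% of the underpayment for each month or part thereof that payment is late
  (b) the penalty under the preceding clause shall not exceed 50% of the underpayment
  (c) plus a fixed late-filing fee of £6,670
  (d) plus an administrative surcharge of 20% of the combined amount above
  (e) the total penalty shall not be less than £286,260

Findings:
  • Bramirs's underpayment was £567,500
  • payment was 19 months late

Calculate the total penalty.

£348,504

Accrued rate: 3% × 19 = 57%, capped at 50% → 50%
Failure-to-pay penalty: 50% of £567,500 = £283,750
Penalty before surcharge: £283,750 + £6,670 = £290,420
Administrative surcharge: 20% of £290,420 = £58,084
Total penalty: £290,420 + £58,084 = £348,504
Minimum £286,260: £348,504 meets the minimum, no increase.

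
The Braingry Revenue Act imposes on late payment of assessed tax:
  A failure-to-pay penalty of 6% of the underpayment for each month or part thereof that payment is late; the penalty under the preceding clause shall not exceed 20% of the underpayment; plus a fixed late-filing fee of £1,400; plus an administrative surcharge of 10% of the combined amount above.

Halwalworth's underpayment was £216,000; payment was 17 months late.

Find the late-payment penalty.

£49,060

Accrued rate: 6% × 17 = 102%, capped at 20% → 20%
Failure-to-pay penalty: 20% of £216,000 = £43,200
Penalty before surcharge: £43,200 + £1,400 = £44,600
Administrative surcharge: 10% of £44,600 = £4,460
Total penalty: £44,600 + £4,460 = £49,060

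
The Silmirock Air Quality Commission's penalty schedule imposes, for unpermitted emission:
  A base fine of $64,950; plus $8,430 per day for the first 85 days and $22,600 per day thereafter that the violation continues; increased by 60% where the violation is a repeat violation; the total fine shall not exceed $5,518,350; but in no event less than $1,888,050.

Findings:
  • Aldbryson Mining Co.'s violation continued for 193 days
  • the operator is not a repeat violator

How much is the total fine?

First 85 days: 85 × $8,430 = $716,550
Remaining days: (193 − 85) × $22,600 = $2,440,800
Per-day component: $716,550 + $2,440,800 = $3,157,350
Base plus per-day: $64,950 + $3,157,350 = $3,222,300
The operator is not a repeat violator: no 60% increase.
Cap at $5,518,350: $3,222,300 is within the cap, no reduction.
Minimum $1,888,050: $3,222,300 meets the minimum, no increase.

$3,222,300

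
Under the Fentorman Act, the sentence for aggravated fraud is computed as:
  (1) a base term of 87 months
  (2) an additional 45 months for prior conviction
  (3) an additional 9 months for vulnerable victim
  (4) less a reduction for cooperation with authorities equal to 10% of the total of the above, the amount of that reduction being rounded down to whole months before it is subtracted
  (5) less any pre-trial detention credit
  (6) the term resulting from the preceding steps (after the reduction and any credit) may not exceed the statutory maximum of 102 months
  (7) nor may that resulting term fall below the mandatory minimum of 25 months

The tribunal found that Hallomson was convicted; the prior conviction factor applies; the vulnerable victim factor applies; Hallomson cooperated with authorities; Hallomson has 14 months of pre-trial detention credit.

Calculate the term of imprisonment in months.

Sentence: 102 months

Prior conviction enhancement: +45 months
Vulnerable victim enhancement: +9 months
Adjusted term: 87 months + 45 months + 9 months = 141 months
Cooperation with authorities reduction: 10% of 141 months = 14 months (rounded down)
After reduction: 141 − 14 = 127 months
Less pre-trial detention credit: 127 months − 14 months = 113 months
Cap at 102 months: 113 months exceeds the cap → 102 months
Minimum 25 months: 102 months meets the minimum, no increase.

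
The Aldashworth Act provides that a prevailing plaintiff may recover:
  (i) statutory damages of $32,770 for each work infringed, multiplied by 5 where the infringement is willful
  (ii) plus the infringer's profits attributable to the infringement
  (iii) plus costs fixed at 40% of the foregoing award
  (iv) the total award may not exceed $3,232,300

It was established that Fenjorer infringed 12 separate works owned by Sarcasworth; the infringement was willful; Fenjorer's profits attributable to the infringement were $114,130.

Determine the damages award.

Statutory damages: 12 × $32,770 = $393,240
Multiplied by 5: 5 × $393,240 = $1,966,200
Combined award: $1,966,200 + $114,130 = $2,080,330
Costs: 40% of $2,080,330 = $832,132
Award plus costs: $2,080,330 + $832,132 = $2,912,462
Cap at $3,232,300: $2,912,462 is within the cap, no reduction.

$2,912,462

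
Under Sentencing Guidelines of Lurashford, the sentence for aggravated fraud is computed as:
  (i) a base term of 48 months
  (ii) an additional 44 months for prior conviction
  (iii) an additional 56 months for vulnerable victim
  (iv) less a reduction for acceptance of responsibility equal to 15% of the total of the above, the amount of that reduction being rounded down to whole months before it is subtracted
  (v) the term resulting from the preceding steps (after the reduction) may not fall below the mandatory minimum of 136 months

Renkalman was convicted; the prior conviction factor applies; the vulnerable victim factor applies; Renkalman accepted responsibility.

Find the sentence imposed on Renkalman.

136 months

Prior conviction enhancement: +44 months
Vulnerable victim enhancement: +56 months
Adjusted term: 48 months + 44 months + 56 months = 148 months
Acceptance of responsibility reduction: 15% of 148 months = 22 months (rounded down)
After reduction: 148 − 22 = 126 months
Minimum 136 months: 126 months is below the minimum → 136 months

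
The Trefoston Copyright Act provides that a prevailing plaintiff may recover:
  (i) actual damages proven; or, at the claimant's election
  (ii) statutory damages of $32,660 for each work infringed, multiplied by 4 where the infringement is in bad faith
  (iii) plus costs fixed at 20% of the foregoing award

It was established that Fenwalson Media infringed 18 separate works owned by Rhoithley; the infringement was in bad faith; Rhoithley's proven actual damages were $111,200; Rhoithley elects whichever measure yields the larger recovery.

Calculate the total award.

$2,821,824

Statutory damages: 18 × $32,660 = $587,880
Multiplied by 4: 4 × $587,880 = $2,351,520
Greater of actual damages ($111,200) or enhanced statutory damages ($2,351,520): $2,351,520
Costs: 20% of $2,351,520 = $470,304
Award plus costs: $2,351,520 + $470,304 = $2,821,824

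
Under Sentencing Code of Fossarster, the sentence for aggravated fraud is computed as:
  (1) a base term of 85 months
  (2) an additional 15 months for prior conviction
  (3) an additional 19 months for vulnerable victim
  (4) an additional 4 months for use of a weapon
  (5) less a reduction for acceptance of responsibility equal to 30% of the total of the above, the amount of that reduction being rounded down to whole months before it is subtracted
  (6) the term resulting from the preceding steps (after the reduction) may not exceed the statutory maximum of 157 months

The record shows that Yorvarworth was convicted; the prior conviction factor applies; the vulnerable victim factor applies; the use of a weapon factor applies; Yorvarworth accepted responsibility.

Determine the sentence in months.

Prior conviction enhancement: +15 months
Vulnerable victim enhancement: +19 months
Use of a weapon enhancement: +4 months
Adjusted term: 85 months + 15 months + 19 months + 4 months = 123 months
Acceptance of responsibility reduction: 30% of 123 months = 36 months (rounded down)
After reduction: 123 − 36 = 87 months
Cap at 157 months: 87 months is within the cap, no reduction.

Sentence: 87 months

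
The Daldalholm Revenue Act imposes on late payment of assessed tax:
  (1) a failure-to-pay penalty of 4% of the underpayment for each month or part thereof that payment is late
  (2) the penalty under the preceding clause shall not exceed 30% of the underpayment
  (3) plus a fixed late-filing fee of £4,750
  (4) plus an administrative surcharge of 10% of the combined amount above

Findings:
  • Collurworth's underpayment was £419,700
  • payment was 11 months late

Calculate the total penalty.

£143,726

Accrued rate: 4% × 11 = 44%, capped at 30% → 30%
Failure-to-pay penalty: 30% of £419,700 = £125,910
Penalty before surcharge: £125,910 + £4,750 = £130,660
Administrative surcharge: 10% of £130,660 = £13,066
Total penalty: £130,660 + £13,066 = £143,726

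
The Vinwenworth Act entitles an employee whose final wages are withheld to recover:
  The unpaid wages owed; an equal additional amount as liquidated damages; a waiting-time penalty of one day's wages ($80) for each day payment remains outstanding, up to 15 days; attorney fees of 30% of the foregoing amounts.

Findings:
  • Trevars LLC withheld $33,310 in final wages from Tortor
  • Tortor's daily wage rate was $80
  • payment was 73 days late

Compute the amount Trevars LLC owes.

$88,166

Liquidated damages (equal amount): $33,310
Penalty days: min(73, 15) = 15
Waiting-time penalty: 15 × $80 = $1,200
Subtotal: $33,310 + $33,310 + $1,200 = $67,820
Attorney fees: 30% of $67,820 = $20,346
Total award: $67,820 + $20,346 = $88,166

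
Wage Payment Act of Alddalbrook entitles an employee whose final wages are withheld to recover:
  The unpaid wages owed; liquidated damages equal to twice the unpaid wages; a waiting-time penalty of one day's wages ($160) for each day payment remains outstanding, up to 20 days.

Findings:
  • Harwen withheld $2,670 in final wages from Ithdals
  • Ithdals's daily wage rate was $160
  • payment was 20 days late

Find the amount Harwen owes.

$11,210

Doubled: 2 × $2,670 = $5,340
Penalty days: min(20, 20) = 20
Waiting-time penalty: 20 × $160 = $3,200
Total award: $2,670 + $5,340 + $3,200 = $11,210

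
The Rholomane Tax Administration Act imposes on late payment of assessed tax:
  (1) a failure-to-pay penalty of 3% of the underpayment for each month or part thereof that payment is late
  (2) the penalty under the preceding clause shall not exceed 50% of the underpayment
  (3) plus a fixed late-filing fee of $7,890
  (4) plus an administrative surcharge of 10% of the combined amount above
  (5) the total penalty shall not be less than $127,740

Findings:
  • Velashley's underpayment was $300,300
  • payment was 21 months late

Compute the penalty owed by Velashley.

Accrued rate: 3% × 21 = 63%, capped at 50% → 50%
Failure-to-pay penalty: 50% of $300,300 = $150,150
Penalty before surcharge: $150,150 + $7,890 = $158,040
Administrative surcharge: 10% of $158,040 = $15,804
Total penalty: $158,040 + $15,804 = $173,844
Minimum $127,740: $173,844 meets the minimum, no increase.

Penalty: $173,844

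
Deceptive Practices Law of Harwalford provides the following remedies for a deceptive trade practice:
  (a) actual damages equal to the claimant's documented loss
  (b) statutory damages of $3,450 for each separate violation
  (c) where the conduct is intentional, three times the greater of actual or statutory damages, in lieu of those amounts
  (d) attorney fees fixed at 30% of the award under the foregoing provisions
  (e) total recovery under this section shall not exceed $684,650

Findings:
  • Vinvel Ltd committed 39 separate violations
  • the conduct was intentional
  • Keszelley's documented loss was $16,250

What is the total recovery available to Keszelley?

Statutory damages: 39 × $3,450 = $134,550
Greater of actual damages ($16,250) or statutory damages ($134,550): $134,550
Trebled: 3 × $134,550 = $403,650
Attorney fees: 30% of $403,650 = $121,095
Total before cap: $403,650 + $121,095 = $524,745
Cap at $684,650: $524,745 is within the cap, no reduction.

$524,745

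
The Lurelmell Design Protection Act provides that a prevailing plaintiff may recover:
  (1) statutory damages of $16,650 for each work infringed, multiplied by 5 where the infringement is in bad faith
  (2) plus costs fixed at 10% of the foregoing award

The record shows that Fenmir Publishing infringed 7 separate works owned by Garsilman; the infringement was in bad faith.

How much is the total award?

Statutory damages: 7 × $16,650 = $116,550
Multiplied by 5: 5 × $116,550 = $582,750
Costs: 10% of $582,750 = $58,275
Award plus costs: $582,750 + $58,275 = $641,025

$641,025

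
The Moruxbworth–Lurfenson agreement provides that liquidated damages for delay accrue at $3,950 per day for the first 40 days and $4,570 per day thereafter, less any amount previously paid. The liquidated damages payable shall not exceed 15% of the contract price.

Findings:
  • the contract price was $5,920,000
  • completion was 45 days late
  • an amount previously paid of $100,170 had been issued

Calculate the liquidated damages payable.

$80,680

First 40 days: 40 × $3,950 = $158,000
Remaining days: (45 − 40) × $4,570 = $22,850
Accrued per-day damages: $158,000 + $22,850 = $180,850
Less amount previously paid: $180,850 − $100,170 = $80,680
Cap: 15% of $5,920,000 = $888,000
Cap at $888,000: $80,680 is within the cap, no reduction.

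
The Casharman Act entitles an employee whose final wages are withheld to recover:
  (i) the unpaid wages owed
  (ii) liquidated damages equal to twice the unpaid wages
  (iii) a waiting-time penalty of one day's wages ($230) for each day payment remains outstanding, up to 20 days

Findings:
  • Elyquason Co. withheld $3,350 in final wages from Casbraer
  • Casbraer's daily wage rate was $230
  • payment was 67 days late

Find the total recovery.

Doubled: 2 × $3,350 = $6,700
Penalty days: min(67, 20) = 20
Waiting-time penalty: 20 × $230 = $4,600
Total award: $3,350 + $6,700 + $4,600 = $14,650

$14,650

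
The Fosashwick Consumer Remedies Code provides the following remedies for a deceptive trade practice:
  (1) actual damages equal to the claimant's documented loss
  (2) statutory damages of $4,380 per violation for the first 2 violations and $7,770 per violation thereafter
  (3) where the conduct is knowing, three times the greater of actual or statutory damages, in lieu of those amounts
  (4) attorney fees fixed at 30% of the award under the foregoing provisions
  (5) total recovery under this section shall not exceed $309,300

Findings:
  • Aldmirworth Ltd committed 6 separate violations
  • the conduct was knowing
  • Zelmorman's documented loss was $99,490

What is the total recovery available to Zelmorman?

First 2 violations: 2 × $4,380 = $8,760
Remaining violations: (6 − 2) × $7,770 = $31,080
Statutory damages: $8,760 + $31,080 = $39,840
Greater of actual damages ($99,490) or statutory damages ($39,840): $99,490
Trebled: 3 × $99,490 = $298,470
Attorney fees: 30% of $298,470 = $89,541
Total before cap: $298,470 + $89,541 = $388,011
Cap at $309,300: $388,011 exceeds the cap → $309,300

Total recovery: $309,300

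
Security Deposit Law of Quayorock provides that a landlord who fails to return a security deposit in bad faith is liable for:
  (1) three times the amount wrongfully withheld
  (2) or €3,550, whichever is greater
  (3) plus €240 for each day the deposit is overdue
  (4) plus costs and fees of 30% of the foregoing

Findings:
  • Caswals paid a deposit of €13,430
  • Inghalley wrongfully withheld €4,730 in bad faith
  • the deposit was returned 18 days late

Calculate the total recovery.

€24,063

Trebled: 3 × €4,730 = €14,190
Minimum €3,550: €14,190 meets the minimum, no increase.
Late-return penalty: 18 × €240 = €4,320
Damages plus late penalty: €14,190 + €4,320 = €18,510
Costs and fees: 30% of €18,510 = €5,553
Total recovery: €18,510 + €5,553 = €24,063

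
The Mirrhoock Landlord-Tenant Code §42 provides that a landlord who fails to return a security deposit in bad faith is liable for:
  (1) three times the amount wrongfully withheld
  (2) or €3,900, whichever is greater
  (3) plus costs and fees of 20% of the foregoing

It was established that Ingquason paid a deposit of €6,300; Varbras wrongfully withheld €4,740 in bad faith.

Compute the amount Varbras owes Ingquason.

€17,064

Trebled: 3 × €4,740 = €14,220
Minimum €3,900: €14,220 meets the minimum, no increase.
Costs and fees: 20% of €14,220 = €2,844
Total recovery: €14,220 + €2,844 = €17,064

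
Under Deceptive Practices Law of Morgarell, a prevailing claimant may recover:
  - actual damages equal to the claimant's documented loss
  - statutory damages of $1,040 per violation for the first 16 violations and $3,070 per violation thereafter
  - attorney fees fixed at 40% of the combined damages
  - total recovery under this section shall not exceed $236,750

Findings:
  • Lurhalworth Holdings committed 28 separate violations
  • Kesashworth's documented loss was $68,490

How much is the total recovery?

$170,758

First 16 violations: 16 × $1,040 = $16,640
Remaining violations: (28 − 16) × $3,070 = $36,840
Statutory damages: $16,640 + $36,840 = $53,480
Combined damages: $68,490 + $53,480 = $121,970
Attorney fees: 40% of $121,970 = $48,788
Total before cap: $121,970 + $48,788 = $170,758
Cap at $236,750: $170,758 is within the cap, no reduction.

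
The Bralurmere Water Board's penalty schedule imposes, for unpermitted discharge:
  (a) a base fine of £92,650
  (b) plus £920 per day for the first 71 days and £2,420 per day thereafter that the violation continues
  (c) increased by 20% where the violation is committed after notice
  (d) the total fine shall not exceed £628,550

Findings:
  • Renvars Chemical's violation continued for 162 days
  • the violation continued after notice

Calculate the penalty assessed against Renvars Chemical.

£453,828

First 71 days: 71 × £920 = £65,320
Remaining days: (162 − 71) × £2,420 = £220,220
Per-day component: £65,320 + £220,220 = £285,540
Base plus per-day: £92,650 + £285,540 = £378,190
Enhancement: 20% of £378,190 = £75,638
Enhanced fine: £378,190 + £75,638 = £453,828
Cap at £628,550: £453,828 is within the cap, no reduction.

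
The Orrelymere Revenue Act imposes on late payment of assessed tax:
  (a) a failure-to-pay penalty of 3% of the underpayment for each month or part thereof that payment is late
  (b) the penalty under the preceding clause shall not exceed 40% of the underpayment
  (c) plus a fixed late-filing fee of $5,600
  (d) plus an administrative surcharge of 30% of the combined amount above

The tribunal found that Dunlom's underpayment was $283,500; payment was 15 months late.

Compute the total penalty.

$154,700

Accrued rate: 3% × 15 = 45%, capped at 40% → 40%
Failure-to-pay penalty: 40% of $283,500 = $113,400
Penalty before surcharge: $113,400 + $5,600 = $119,000
Administrative surcharge: 30% of $119,000 = $35,700
Total penalty: $119,000 + $35,700 = $154,700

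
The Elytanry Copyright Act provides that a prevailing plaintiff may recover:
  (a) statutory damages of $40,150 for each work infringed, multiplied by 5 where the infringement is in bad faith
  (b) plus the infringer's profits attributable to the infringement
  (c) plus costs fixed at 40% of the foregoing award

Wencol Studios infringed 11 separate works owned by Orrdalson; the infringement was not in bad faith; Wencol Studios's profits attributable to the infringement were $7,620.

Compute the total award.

Statutory damages: 11 × $40,150 = $441,650
Infringement not in bad faith: no ×5 enhancement.
Combined award: $441,650 + $7,620 = $449,270
Costs: 40% of $449,270 = $179,708
Award plus costs: $449,270 + $179,708 = $628,978

$628,978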